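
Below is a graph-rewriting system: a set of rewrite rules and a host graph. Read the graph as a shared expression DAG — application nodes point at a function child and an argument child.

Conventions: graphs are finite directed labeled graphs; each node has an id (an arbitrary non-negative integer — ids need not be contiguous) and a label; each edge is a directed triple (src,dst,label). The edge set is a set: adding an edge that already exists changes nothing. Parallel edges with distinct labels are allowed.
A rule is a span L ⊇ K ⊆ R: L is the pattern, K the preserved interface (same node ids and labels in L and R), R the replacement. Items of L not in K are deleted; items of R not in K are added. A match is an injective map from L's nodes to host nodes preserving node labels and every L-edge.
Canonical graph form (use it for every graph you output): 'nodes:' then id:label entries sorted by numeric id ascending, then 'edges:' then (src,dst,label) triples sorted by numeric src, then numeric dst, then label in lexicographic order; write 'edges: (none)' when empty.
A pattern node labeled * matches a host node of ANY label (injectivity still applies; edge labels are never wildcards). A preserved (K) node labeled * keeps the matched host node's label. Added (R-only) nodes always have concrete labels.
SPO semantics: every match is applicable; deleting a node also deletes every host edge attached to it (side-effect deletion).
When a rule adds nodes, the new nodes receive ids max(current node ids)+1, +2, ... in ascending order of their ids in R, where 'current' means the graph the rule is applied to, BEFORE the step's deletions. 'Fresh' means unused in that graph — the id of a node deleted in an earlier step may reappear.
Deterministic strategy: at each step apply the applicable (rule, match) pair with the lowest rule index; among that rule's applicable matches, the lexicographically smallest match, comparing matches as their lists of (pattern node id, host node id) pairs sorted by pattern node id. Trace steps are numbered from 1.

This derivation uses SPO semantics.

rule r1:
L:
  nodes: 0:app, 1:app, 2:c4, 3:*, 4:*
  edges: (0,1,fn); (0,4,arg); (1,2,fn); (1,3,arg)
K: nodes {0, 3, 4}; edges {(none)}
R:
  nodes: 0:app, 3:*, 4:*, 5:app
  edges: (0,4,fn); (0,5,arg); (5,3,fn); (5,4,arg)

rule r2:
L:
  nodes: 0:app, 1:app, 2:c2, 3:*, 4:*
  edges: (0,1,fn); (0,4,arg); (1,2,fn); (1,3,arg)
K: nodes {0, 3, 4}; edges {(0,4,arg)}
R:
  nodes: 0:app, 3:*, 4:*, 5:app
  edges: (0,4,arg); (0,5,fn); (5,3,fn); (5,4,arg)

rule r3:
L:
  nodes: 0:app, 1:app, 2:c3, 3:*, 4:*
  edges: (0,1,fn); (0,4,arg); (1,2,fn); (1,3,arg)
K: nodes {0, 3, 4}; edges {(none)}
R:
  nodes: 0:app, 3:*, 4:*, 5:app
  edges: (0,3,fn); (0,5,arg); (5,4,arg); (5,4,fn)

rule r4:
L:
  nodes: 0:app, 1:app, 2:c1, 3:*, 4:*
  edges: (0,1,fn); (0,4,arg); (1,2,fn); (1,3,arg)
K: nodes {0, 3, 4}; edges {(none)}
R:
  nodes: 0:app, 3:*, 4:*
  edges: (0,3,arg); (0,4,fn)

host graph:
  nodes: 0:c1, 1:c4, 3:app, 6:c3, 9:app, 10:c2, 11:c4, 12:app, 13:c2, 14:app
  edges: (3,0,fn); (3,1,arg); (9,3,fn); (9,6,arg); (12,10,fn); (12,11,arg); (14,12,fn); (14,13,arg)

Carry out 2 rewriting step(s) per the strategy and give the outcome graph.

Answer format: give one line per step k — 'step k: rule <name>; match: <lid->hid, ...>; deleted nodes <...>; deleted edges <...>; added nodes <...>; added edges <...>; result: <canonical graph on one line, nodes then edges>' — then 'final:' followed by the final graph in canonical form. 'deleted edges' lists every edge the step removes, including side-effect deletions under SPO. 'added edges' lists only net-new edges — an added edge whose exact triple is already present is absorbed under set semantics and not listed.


step 1: rule r2; match: 0->14, 1->12, 2->10, 3->11, 4->13; deleted nodes 10, 12; deleted edges (12,10,fn); (12,11,arg); (14,12,fn); added nodes 15; added edges (14,15,fn); (15,11,fn); (15,13,arg); result: nodes: 0:c1, 1:c4, 3:app, 6:c3, 9:app, 11:c4, 13:c2, 14:app, 15:app edges: (3,0,fn); (3,1,arg); (9,3,fn); (9,6,arg); (14,13,arg); (14,15,fn); (15,11,fn); (15,13,arg)
step 2: rule r4; match: 0->9, 1->3, 2->0, 3->1, 4->6; deleted nodes 0, 3; deleted edges (3,0,fn); (3,1,arg); (9,3,fn); (9,6,arg); added nodes (none); added edges (9,1,arg); (9,6,fn); result: nodes: 1:c4, 6:c3, 9:app, 11:c4, 13:c2, 14:app, 15:app edges: (9,1,arg); (9,6,fn); (14,13,arg); (14,15,fn); (15,11,fn); (15,13,arg)
final:
nodes: 1:c4, 6:c3, 9:app, 11:c4, 13:c2, 14:app, 15:app
edges: (9,1,arg); (9,6,fn); (14,13,arg); (14,15,fn); (15,11,fn); (15,13,arg)


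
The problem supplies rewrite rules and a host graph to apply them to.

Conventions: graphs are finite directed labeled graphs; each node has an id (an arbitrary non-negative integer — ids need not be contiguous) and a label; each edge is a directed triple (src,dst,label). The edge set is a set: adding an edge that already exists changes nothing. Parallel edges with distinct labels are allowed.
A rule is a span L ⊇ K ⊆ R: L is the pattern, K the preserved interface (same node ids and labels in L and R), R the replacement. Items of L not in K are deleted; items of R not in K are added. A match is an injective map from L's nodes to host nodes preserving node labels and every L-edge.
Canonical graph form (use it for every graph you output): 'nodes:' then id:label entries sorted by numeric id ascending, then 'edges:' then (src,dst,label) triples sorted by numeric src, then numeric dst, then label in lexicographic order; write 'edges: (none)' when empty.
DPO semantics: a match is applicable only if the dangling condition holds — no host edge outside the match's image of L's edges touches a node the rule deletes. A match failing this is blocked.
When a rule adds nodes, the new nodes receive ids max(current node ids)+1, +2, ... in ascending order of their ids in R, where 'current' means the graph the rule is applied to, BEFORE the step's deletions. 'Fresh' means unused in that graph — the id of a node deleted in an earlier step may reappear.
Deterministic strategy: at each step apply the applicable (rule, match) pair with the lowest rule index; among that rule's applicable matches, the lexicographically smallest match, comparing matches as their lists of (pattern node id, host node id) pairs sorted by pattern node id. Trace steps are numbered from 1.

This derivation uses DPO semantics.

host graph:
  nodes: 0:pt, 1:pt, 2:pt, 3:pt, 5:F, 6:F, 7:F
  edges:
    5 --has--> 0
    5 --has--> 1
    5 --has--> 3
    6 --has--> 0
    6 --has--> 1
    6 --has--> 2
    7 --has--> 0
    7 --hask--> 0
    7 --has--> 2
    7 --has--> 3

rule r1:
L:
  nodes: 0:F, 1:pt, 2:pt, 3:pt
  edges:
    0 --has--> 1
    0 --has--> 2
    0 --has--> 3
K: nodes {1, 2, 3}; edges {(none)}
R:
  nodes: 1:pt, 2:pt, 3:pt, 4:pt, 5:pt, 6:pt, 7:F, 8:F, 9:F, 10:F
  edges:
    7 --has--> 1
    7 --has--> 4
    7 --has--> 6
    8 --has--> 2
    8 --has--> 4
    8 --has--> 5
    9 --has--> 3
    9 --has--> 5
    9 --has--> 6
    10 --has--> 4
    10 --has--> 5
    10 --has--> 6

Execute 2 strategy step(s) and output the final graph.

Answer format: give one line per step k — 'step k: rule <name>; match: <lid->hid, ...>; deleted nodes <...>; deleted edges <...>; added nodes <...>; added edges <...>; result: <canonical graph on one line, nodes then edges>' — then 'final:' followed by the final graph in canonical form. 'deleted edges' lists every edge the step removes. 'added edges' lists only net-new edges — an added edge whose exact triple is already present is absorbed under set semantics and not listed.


step 1: rule r1; match: 0->5, 1->0, 2->1, 3->3; deleted nodes 5; deleted edges (5,0,has); (5,1,has); (5,3,has); added nodes 8, 9, 10, 11, 12, 13, 14; added edges (11,0,has); (11,8,has); (11,10,has); (12,1,has); (12,8,has); (12,9,has); (13,3,has); (13,9,has); (13,10,has); (14,8,has); (14,9,has); (14,10,has); result: nodes: 0:pt, 1:pt, 2:pt, 3:pt, 6:F, 7:F, 8:pt, 9:pt, 10:pt, 11:F, 12:F, 13:F, 14:F edges: (6,0,has); (6,1,has); (6,2,has); (7,0,has); (7,0,hask); (7,2,has); (7,3,has); (11,0,has); (11,8,has); (11,10,has); (12,1,has); (12,8,has); (12,9,has); (13,3,has); (13,9,has); (13,10,has); (14,8,has); (14,9,has); (14,10,has)
step 2: rule r1; match: 0->6, 1->0, 2->1, 3->2; deleted nodes 6; deleted edges (6,0,has); (6,1,has); (6,2,has); added nodes 15, 16, 17, 18, 19, 20, 21; added edges (18,0,has); (18,15,has); (18,17,has); (19,1,has); (19,15,has); (19,16,has); (20,2,has); (20,16,has); (20,17,has); (21,15,has); (21,16,has); (21,17,has); result: nodes: 0:pt, 1:pt, 2:pt, 3:pt, 7:F, 8:pt, 9:pt, 10:pt, 11:F, 12:F, 13:F, 14:F, 15:pt, 16:pt, 17:pt, 18:F, 19:F, 20:F, 21:F edges: (7,0,has); (7,0,hask); (7,2,has); (7,3,has); (11,0,has); (11,8,has); (11,10,has); (12,1,has); (12,8,has); (12,9,has); (13,3,has); (13,9,has); (13,10,has); (14,8,has); (14,9,has); (14,10,has); (18,0,has); (18,15,has); (18,17,has); (19,1,has); (19,15,has); (19,16,has); (20,2,has); (20,16,has); (20,17,has); (21,15,has); (21,16,has); (21,17,has)
final:
nodes: 0:pt, 1:pt, 2:pt, 3:pt, 7:F, 8:pt, 9:pt, 10:pt, 11:F, 12:F, 13:F, 14:F, 15:pt, 16:pt, 17:pt, 18:F, 19:F, 20:F, 21:F
edges: (7,0,has); (7,0,hask); (7,2,has); (7,3,has); (11,0,has); (11,8,has); (11,10,has); (12,1,has); (12,8,has); (12,9,has); (13,3,has); (13,9,has); (13,10,has); (14,8,has); (14,9,has); (14,10,has); (18,0,has); (18,15,has); (18,17,has); (19,1,has); (19,15,has); (19,16,has); (20,2,has); (20,16,has); (20,17,has); (21,15,has); (21,16,has); (21,17,has)


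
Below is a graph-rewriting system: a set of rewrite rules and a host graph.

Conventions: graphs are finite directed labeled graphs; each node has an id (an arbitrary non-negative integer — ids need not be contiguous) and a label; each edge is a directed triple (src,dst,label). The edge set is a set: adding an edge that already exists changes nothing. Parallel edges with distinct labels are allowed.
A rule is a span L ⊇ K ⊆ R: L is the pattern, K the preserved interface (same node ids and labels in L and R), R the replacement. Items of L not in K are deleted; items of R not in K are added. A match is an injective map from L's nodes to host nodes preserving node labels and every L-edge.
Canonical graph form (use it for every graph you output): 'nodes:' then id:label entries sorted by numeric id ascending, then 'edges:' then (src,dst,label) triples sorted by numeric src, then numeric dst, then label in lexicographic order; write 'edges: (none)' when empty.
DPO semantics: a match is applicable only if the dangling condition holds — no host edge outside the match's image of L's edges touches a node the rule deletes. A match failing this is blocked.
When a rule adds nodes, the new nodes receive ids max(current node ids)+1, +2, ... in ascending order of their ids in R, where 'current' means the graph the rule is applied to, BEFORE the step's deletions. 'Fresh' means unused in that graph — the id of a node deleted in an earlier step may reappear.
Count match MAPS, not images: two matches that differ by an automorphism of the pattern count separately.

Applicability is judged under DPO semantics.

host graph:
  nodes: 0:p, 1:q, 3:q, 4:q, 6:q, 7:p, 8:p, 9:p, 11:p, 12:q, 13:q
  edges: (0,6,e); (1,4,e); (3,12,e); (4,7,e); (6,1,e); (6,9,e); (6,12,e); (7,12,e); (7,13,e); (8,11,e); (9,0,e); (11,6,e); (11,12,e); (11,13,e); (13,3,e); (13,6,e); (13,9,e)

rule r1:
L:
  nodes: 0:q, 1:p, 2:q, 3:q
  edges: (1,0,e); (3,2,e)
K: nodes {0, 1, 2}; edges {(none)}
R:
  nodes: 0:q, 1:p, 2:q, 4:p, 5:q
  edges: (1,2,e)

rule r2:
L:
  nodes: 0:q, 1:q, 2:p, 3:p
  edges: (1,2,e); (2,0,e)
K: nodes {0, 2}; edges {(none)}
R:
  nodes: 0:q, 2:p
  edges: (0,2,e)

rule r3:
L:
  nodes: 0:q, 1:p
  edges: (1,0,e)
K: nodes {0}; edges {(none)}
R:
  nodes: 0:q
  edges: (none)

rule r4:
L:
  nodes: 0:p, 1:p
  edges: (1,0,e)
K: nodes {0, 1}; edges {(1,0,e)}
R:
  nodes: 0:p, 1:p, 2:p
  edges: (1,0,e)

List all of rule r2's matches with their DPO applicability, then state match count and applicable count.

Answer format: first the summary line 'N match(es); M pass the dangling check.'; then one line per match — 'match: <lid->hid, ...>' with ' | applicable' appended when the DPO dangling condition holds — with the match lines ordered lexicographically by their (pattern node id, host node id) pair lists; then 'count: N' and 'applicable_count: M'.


8 match(es); 0 pass the dangling check.
match: 0->12, 1->4, 2->7, 3->0
match: 0->12, 1->4, 2->7, 3->8
match: 0->12, 1->4, 2->7, 3->9
match: 0->12, 1->4, 2->7, 3->11
match: 0->13, 1->4, 2->7, 3->0
match: 0->13, 1->4, 2->7, 3->8
match: 0->13, 1->4, 2->7, 3->9
match: 0->13, 1->4, 2->7, 3->11
count: 8
applicable_count: 0


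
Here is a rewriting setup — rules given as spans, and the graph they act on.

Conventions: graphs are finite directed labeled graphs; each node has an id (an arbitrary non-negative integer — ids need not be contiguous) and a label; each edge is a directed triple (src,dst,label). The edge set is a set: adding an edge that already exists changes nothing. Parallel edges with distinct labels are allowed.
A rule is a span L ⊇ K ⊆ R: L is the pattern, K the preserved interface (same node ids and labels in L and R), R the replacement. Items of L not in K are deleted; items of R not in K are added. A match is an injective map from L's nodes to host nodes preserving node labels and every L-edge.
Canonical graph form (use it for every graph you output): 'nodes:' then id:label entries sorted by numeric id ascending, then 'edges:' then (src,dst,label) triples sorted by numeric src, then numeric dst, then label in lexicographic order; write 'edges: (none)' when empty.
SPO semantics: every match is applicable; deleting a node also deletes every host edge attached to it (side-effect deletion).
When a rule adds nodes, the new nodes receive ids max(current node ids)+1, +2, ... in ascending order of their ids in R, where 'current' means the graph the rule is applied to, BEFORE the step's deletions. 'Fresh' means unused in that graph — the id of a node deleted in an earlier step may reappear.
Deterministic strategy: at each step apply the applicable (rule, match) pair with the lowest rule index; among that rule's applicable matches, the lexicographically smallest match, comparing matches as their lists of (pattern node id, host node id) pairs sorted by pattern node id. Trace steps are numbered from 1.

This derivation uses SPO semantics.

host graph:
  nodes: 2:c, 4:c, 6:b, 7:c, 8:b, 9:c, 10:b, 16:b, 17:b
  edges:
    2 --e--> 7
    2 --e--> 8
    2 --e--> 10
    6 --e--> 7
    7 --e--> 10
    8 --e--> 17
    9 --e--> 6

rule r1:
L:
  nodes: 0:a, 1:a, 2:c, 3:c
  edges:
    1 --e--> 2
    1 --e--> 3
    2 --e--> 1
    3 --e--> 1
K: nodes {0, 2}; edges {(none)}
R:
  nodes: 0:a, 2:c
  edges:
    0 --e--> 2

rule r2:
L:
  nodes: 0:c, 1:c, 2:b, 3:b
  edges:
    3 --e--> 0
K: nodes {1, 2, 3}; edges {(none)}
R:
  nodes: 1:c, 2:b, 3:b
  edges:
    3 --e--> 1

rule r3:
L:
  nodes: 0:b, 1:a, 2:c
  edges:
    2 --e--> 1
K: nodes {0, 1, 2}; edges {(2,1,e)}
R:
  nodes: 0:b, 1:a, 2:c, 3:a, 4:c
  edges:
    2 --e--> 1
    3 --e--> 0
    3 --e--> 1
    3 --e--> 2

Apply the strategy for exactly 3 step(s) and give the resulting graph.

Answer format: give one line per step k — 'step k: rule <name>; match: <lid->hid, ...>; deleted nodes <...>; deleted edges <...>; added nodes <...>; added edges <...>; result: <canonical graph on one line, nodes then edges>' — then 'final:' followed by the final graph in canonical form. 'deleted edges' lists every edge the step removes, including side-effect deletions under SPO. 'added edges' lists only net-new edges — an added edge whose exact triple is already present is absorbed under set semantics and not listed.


step 1: rule r2; match: 0->7, 1->2, 2->8, 3->6; deleted nodes 7; deleted edges (2,7,e); (6,7,e); (7,10,e); added nodes (none); added edges (6,2,e); result: nodes: 2:c, 4:c, 6:b, 8:b, 9:c, 10:b, 16:b, 17:b edges: (2,8,e); (2,10,e); (6,2,e); (8,17,e); (9,6,e)
step 2: rule r2; match: 0->2, 1->4, 2->8, 3->6; deleted nodes 2; deleted edges (2,8,e); (2,10,e); (6,2,e); added nodes (none); added edges (6,4,e); result: nodes: 4:c, 6:b, 8:b, 9:c, 10:b, 16:b, 17:b edges: (6,4,e); (8,17,e); (9,6,e)
step 3: rule r2; match: 0->4, 1->9, 2->8, 3->6; deleted nodes 4; deleted edges (6,4,e); added nodes (none); added edges (6,9,e); result: nodes: 6:b, 8:b, 9:c, 10:b, 16:b, 17:b edges: (6,9,e); (8,17,e); (9,6,e)
final:
nodes: 6:b, 8:b, 9:c, 10:b, 16:b, 17:b
edges: (6,9,e); (8,17,e); (9,6,e)


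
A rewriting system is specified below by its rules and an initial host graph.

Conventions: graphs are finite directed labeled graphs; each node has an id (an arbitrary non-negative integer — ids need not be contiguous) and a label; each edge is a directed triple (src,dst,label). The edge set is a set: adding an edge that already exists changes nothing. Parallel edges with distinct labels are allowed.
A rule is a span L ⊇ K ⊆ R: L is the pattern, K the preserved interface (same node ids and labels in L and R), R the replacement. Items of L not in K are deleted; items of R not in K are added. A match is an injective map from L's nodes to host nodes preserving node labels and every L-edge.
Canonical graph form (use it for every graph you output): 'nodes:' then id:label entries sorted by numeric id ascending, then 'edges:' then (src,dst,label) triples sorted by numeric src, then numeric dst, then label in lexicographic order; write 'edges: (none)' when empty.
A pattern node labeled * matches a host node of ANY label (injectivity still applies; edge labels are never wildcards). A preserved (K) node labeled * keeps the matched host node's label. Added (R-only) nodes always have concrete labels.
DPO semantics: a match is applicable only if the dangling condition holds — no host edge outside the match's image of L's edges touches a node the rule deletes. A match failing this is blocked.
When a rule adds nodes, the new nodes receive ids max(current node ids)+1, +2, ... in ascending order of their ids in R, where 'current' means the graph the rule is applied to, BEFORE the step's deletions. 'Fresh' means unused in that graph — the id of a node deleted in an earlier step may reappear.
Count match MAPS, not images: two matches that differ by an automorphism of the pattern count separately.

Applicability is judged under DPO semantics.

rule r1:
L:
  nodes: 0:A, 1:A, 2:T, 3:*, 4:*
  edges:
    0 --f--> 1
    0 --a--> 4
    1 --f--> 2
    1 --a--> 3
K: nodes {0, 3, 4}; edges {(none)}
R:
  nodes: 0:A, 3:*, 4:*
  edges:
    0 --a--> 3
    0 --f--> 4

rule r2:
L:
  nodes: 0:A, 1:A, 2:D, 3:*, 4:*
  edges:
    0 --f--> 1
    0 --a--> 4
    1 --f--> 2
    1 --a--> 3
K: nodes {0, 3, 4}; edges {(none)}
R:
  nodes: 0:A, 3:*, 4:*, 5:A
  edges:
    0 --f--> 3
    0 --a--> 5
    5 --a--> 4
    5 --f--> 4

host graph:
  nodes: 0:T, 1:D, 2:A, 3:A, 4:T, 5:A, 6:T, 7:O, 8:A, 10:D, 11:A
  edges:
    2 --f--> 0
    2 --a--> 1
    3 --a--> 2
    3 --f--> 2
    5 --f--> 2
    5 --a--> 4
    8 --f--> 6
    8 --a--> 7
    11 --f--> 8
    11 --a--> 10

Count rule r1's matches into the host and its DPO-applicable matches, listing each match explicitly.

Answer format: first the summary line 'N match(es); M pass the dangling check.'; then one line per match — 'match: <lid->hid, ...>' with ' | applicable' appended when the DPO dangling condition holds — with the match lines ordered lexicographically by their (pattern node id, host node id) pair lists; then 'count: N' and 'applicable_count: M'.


2 match(es); 1 pass the dangling check.
match: 0->5, 1->2, 2->0, 3->1, 4->4
match: 0->11, 1->8, 2->6, 3->7, 4->10 | applicable
count: 2
applicable_count: 1


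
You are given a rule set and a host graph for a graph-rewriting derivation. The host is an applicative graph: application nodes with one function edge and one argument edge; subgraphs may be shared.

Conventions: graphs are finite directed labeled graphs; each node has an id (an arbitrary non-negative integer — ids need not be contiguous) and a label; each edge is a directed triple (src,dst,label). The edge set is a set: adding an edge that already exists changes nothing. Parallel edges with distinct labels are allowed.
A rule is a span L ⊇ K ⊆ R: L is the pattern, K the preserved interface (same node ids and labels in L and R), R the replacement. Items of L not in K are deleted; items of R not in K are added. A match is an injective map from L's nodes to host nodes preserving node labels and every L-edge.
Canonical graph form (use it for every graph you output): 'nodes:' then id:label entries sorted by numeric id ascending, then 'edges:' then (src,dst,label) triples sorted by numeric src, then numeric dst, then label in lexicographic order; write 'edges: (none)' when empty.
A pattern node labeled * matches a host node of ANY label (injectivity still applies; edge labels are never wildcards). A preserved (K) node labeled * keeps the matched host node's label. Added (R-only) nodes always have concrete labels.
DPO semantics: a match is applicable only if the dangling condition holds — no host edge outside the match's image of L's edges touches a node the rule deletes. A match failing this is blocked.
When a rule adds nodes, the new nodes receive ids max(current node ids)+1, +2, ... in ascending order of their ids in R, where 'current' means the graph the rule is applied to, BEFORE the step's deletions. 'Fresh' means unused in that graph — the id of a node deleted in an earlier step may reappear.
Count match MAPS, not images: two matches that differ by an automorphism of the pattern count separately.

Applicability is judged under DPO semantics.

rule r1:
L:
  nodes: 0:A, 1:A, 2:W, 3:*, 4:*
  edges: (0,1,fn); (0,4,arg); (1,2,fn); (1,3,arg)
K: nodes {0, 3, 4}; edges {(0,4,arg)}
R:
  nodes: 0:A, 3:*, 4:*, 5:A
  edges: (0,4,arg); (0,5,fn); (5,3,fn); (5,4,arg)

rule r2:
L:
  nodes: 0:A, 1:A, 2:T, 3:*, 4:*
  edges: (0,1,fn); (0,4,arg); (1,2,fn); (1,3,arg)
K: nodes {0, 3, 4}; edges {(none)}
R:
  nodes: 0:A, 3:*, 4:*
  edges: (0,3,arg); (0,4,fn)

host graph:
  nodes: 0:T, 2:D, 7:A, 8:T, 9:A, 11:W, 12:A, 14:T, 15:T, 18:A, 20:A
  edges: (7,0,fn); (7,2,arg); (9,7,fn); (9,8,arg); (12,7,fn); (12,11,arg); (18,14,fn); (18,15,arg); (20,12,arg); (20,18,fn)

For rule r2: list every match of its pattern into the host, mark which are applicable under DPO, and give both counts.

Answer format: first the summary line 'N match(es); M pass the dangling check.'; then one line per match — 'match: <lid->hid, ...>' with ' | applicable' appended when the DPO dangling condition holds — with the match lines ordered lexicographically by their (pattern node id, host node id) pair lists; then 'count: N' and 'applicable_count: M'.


3 match(es); 1 pass the dangling check.
match: 0->9, 1->7, 2->0, 3->2, 4->8
match: 0->12, 1->7, 2->0, 3->2, 4->11
match: 0->20, 1->18, 2->14, 3->15, 4->12 | applicable
count: 3
applicable_count: 1


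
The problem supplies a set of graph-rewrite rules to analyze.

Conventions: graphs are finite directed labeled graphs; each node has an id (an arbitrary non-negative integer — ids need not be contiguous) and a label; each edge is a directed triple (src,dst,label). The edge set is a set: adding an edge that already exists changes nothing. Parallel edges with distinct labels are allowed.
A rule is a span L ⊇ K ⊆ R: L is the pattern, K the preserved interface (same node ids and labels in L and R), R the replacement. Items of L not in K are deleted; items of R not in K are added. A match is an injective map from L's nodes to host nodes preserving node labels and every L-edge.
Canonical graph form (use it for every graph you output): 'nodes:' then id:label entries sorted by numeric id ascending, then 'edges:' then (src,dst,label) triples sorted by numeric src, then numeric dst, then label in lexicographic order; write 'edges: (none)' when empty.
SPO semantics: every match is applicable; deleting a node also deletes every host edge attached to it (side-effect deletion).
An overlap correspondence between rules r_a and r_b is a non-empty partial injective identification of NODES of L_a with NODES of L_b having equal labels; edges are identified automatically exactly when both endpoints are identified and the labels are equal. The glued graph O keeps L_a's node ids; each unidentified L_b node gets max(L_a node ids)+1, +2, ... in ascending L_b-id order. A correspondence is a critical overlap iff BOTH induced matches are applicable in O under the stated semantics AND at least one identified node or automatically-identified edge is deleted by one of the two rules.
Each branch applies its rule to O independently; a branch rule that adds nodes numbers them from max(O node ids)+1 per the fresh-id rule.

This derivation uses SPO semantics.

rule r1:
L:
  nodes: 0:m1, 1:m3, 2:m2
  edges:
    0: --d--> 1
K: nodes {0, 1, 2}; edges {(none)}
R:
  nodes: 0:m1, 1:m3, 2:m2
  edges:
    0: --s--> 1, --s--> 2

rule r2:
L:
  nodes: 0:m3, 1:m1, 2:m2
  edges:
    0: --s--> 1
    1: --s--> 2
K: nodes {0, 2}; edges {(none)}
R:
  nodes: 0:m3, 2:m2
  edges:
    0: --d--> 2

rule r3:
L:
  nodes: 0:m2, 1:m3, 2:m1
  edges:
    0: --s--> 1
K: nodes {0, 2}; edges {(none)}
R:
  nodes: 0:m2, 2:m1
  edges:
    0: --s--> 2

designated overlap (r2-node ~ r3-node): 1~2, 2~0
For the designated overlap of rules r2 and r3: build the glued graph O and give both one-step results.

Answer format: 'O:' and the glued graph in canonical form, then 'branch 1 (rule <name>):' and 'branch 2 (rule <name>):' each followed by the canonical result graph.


O:
nodes: 0:m3, 1:m1, 2:m2, 3:m3
edges: (0,1,s); (1,2,s); (2,3,s)
branch 1 (rule r2):
nodes: 0:m3, 2:m2, 3:m3
edges: (0,2,d); (2,3,s)
branch 2 (rule r3):
nodes: 0:m3, 1:m1, 2:m2
edges: (0,1,s); (1,2,s); (2,1,s)


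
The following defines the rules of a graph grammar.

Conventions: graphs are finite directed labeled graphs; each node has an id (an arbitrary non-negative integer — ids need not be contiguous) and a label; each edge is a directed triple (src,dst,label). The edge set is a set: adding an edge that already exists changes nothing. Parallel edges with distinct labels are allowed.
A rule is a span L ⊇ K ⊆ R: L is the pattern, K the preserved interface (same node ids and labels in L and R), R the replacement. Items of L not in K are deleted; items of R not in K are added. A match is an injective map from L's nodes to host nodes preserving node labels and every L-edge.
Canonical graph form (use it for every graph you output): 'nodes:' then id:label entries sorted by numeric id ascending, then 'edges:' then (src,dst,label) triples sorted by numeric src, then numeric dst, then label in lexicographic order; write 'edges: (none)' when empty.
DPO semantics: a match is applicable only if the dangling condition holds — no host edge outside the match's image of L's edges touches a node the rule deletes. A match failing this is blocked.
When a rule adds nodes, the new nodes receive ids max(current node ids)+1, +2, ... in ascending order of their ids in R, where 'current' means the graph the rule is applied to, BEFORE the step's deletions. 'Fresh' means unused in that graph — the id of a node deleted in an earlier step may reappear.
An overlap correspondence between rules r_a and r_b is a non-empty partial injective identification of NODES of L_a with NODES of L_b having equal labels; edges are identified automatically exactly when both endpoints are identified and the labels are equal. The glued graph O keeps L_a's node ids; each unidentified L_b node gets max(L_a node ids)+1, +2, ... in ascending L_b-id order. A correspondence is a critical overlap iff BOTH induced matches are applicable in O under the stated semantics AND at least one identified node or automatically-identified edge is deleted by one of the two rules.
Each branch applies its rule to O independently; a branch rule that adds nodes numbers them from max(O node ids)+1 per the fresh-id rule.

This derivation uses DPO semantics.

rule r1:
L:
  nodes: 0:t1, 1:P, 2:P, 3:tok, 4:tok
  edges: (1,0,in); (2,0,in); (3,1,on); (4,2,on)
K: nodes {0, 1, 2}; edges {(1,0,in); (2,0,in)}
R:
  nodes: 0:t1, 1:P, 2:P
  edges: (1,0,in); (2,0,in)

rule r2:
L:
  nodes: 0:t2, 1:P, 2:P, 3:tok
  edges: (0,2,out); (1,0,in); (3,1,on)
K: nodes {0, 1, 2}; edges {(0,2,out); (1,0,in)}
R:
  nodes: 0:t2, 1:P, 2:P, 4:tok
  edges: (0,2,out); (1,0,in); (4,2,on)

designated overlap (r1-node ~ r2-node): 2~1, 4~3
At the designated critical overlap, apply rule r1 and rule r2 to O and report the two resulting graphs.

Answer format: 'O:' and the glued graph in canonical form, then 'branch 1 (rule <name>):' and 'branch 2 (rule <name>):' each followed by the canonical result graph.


O:
nodes: 0:t1, 1:P, 2:P, 3:tok, 4:tok, 5:t2, 6:P
edges: (1,0,in); (2,0,in); (2,5,in); (3,1,on); (4,2,on); (5,6,out)
branch 1 (rule r1):
nodes: 0:t1, 1:P, 2:P, 5:t2, 6:P
edges: (1,0,in); (2,0,in); (2,5,in); (5,6,out)
branch 2 (rule r2):
nodes: 0:t1, 1:P, 2:P, 3:tok, 5:t2, 6:P, 7:tok
edges: (1,0,in); (2,0,in); (2,5,in); (3,1,on); (5,6,out); (7,6,on)


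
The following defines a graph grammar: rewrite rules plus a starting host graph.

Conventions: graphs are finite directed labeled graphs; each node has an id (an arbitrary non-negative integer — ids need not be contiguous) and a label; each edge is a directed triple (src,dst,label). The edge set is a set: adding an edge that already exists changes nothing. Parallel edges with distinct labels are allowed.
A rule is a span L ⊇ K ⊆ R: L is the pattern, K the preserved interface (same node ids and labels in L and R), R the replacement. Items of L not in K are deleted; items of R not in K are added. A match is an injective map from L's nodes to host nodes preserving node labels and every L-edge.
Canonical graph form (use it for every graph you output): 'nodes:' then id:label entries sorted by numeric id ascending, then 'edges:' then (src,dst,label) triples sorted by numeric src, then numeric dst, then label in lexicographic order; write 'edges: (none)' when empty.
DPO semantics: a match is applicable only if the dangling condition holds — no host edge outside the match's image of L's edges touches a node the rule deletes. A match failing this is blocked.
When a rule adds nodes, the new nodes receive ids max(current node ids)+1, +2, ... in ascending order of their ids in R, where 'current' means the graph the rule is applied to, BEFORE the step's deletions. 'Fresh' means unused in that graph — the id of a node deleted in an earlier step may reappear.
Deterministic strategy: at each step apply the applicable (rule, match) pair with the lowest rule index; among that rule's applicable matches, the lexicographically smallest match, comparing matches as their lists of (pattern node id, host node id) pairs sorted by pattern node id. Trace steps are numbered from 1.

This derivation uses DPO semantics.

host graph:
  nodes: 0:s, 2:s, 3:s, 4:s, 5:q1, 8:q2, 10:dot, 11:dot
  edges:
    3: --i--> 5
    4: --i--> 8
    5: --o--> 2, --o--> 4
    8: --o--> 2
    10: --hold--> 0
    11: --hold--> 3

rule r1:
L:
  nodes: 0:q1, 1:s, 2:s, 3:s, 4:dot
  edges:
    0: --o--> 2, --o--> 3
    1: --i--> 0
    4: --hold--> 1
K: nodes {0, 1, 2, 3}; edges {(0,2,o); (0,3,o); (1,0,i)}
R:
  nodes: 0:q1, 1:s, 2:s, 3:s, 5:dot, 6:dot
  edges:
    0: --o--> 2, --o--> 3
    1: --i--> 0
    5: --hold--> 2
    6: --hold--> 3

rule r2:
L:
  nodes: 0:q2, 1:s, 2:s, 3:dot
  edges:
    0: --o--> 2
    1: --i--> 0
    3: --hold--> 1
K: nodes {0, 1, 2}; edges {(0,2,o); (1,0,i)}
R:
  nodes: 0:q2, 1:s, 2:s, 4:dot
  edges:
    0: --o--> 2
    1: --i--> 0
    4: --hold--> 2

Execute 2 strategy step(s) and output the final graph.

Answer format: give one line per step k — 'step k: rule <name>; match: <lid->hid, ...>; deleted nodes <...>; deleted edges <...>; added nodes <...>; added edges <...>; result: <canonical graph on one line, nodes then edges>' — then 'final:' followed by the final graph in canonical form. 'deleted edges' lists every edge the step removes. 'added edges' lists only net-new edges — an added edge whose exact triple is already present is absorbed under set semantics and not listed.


step 1: rule r1; match: 0->5, 1->3, 2->2, 3->4, 4->11; deleted nodes 11; deleted edges (11,3,hold); added nodes 12, 13; added edges (12,2,hold); (13,4,hold); result: nodes: 0:s, 2:s, 3:s, 4:s, 5:q1, 8:q2, 10:dot, 12:dot, 13:dot edges: (3,5,i); (4,8,i); (5,2,o); (5,4,o); (8,2,o); (10,0,hold); (12,2,hold); (13,4,hold)
step 2: rule r2; match: 0->8, 1->4, 2->2, 3->13; deleted nodes 13; deleted edges (13,4,hold); added nodes 14; added edges (14,2,hold); result: nodes: 0:s, 2:s, 3:s, 4:s, 5:q1, 8:q2, 10:dot, 12:dot, 14:dot edges: (3,5,i); (4,8,i); (5,2,o); (5,4,o); (8,2,o); (10,0,hold); (12,2,hold); (14,2,hold)
final:
nodes: 0:s, 2:s, 3:s, 4:s, 5:q1, 8:q2, 10:dot, 12:dot, 14:dot
edges: (3,5,i); (4,8,i); (5,2,o); (5,4,o); (8,2,o); (10,0,hold); (12,2,hold); (14,2,hold)


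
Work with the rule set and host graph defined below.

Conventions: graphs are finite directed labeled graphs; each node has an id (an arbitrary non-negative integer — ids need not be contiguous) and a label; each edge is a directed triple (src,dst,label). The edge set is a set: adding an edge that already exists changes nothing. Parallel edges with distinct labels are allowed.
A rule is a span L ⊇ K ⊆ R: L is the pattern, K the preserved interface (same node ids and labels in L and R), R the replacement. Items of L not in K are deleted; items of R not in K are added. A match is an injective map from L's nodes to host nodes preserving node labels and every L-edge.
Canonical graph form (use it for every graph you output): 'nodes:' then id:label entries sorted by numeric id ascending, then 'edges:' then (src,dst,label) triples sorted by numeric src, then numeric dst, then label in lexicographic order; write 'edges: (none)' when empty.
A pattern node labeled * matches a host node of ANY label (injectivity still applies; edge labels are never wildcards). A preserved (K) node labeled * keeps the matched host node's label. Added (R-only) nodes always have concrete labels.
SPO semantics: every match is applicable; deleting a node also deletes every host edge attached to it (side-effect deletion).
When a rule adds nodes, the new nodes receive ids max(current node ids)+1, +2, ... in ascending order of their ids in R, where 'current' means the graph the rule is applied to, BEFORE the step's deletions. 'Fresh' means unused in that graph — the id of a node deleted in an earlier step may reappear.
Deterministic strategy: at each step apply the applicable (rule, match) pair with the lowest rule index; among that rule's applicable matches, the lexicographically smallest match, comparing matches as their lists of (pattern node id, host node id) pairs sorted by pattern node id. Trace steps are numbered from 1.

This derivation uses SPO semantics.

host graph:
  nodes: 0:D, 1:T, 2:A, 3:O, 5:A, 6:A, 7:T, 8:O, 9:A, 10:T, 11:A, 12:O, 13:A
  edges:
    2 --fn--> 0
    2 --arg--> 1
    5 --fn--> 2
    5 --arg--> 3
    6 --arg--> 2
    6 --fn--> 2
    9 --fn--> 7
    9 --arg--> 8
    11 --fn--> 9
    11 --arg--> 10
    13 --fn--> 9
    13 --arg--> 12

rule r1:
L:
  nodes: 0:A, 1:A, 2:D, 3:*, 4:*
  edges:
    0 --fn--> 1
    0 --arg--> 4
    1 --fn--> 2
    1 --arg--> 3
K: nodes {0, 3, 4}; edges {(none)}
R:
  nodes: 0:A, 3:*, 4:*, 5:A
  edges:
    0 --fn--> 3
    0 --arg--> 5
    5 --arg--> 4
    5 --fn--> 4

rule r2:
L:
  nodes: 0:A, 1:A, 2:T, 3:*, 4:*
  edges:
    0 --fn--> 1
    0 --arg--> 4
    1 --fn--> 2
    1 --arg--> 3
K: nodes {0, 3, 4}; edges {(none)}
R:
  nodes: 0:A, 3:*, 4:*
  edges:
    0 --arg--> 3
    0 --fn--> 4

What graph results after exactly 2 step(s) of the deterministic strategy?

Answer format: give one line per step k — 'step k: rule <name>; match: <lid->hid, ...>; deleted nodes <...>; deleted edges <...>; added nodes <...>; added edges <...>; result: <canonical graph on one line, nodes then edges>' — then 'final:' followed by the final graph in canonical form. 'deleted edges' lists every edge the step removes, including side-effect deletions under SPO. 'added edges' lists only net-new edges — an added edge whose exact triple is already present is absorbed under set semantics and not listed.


step 1: rule r1; match: 0->5, 1->2, 2->0, 3->1, 4->3; deleted nodes 0, 2; deleted edges (2,0,fn); (2,1,arg); (5,2,fn); (5,3,arg); (6,2,arg); (6,2,fn); added nodes 14; added edges (5,1,fn); (5,14,arg); (14,3,arg); (14,3,fn); result: nodes: 1:T, 3:O, 5:A, 6:A, 7:T, 8:O, 9:A, 10:T, 11:A, 12:O, 13:A, 14:A edges: (5,1,fn); (5,14,arg); (9,7,fn); (9,8,arg); (11,9,fn); (11,10,arg); (13,9,fn); (13,12,arg); (14,3,arg); (14,3,fn)
step 2: rule r2; match: 0->11, 1->9, 2->7, 3->8, 4->10; deleted nodes 7, 9; deleted edges (9,7,fn); (9,8,arg); (11,9,fn); (11,10,arg); (13,9,fn); added nodes (none); added edges (11,8,arg); (11,10,fn); result: nodes: 1:T, 3:O, 5:A, 6:A, 8:O, 10:T, 11:A, 12:O, 13:A, 14:A edges: (5,1,fn); (5,14,arg); (11,8,arg); (11,10,fn); (13,12,arg); (14,3,arg); (14,3,fn)
final:
nodes: 1:T, 3:O, 5:A, 6:A, 8:O, 10:T, 11:A, 12:O, 13:A, 14:A
edges: (5,1,fn); (5,14,arg); (11,8,arg); (11,10,fn); (13,12,arg); (14,3,arg); (14,3,fn)


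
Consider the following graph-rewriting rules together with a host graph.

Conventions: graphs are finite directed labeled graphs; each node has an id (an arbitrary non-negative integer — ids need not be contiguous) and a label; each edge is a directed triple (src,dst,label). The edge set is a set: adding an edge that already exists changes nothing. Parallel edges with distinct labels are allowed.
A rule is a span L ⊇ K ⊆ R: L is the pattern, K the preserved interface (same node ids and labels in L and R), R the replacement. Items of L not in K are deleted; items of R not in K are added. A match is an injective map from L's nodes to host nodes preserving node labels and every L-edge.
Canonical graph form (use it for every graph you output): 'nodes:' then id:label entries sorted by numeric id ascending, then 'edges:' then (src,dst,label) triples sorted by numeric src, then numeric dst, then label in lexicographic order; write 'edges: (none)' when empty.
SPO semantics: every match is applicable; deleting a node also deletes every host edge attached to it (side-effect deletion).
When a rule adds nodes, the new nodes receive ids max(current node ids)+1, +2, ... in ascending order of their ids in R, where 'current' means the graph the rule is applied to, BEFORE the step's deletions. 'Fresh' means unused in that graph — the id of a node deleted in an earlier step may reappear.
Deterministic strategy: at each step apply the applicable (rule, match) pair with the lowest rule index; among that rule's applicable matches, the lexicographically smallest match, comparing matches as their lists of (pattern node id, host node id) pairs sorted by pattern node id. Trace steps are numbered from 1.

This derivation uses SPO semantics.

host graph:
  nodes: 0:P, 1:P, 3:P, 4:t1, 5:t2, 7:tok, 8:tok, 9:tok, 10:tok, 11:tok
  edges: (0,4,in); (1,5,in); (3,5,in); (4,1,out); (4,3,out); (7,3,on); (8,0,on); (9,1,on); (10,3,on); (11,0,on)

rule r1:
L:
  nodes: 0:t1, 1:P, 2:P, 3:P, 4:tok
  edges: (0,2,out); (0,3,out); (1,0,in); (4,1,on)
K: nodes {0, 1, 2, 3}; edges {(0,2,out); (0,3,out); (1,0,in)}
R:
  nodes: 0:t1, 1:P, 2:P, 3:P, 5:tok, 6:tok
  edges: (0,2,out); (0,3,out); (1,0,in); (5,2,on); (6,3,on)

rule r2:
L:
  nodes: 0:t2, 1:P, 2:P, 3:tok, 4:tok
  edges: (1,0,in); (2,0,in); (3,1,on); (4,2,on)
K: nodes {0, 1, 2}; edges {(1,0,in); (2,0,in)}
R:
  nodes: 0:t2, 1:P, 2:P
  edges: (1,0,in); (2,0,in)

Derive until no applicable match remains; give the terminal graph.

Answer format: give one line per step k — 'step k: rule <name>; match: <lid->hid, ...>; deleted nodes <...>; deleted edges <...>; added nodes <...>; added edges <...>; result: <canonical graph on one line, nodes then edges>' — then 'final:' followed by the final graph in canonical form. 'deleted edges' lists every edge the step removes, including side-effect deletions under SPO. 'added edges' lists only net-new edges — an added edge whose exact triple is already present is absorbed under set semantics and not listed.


step 1: rule r1; match: 0->4, 1->0, 2->1, 3->3, 4->8; deleted nodes 8; deleted edges (8,0,on); added nodes 12, 13; added edges (12,1,on); (13,3,on); result: nodes: 0:P, 1:P, 3:P, 4:t1, 5:t2, 7:tok, 9:tok, 10:tok, 11:tok, 12:tok, 13:tok edges: (0,4,in); (1,5,in); (3,5,in); (4,1,out); (4,3,out); (7,3,on); (9,1,on); (10,3,on); (11,0,on); (12,1,on); (13,3,on)
step 2: rule r1; match: 0->4, 1->0, 2->1, 3->3, 4->11; deleted nodes 11; deleted edges (11,0,on); added nodes 14, 15; added edges (14,1,on); (15,3,on); result: nodes: 0:P, 1:P, 3:P, 4:t1, 5:t2, 7:tok, 9:tok, 10:tok, 12:tok, 13:tok, 14:tok, 15:tok edges: (0,4,in); (1,5,in); (3,5,in); (4,1,out); (4,3,out); (7,3,on); (9,1,on); (10,3,on); (12,1,on); (13,3,on); (14,1,on); (15,3,on)
step 3: rule r2; match: 0->5, 1->1, 2->3, 3->9, 4->7; deleted nodes 7, 9; deleted edges (7,3,on); (9,1,on); added nodes (none); added edges (none); result: nodes: 0:P, 1:P, 3:P, 4:t1, 5:t2, 10:tok, 12:tok, 13:tok, 14:tok, 15:tok edges: (0,4,in); (1,5,in); (3,5,in); (4,1,out); (4,3,out); (10,3,on); (12,1,on); (13,3,on); (14,1,on); (15,3,on)
step 4: rule r2; match: 0->5, 1->1, 2->3, 3->12, 4->10; deleted nodes 10, 12; deleted edges (10,3,on); (12,1,on); added nodes (none); added edges (none); result: nodes: 0:P, 1:P, 3:P, 4:t1, 5:t2, 13:tok, 14:tok, 15:tok edges: (0,4,in); (1,5,in); (3,5,in); (4,1,out); (4,3,out); (13,3,on); (14,1,on); (15,3,on)
step 5: rule r2; match: 0->5, 1->1, 2->3, 3->14, 4->13; deleted nodes 13, 14; deleted edges (13,3,on); (14,1,on); added nodes (none); added edges (none); result: nodes: 0:P, 1:P, 3:P, 4:t1, 5:t2, 15:tok edges: (0,4,in); (1,5,in); (3,5,in); (4,1,out); (4,3,out); (15,3,on)
final:
nodes: 0:P, 1:P, 3:P, 4:t1, 5:t2, 15:tok
edges: (0,4,in); (1,5,in); (3,5,in); (4,1,out); (4,3,out); (15,3,on)
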